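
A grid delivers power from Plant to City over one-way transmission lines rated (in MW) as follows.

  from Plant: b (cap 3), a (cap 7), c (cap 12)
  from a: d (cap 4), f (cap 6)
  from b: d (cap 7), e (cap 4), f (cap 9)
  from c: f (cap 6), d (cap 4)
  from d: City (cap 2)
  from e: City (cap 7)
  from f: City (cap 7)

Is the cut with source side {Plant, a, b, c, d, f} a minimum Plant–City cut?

Given cut capacity: 4 + 2 + 7 = 13.
Augment Plant→a→d→City: bottleneck 2, flow now 2.
Augment Plant→a→f→City: bottleneck 5, flow now 7.
Augment Plant→b→e→City: bottleneck 3, flow now 10.
Augment Plant→c→f→City: bottleneck 2, flow now 12.
No augmenting path remains; maximum flow = 12.
In the residual graph, reachable from Plant: {Plant, a, c, d, f}.
Min-cut edges: Plant→b (3), d→City (2), f→City (7); capacity 3 + 2 + 7 = 12.
Cut capacity 13 exceeds the max flow 12, so it is not minimum.

No — its capacity is 13, but the minimum cut has capacity 12.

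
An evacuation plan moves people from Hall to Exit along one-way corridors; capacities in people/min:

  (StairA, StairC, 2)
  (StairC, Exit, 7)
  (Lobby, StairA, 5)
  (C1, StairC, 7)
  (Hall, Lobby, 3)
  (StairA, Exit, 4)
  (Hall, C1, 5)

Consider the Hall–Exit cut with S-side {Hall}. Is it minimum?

Given cut capacity: 5 + 3 = 8.
Augment Hall→C1→StairC→Exit: bottleneck 5, flow now 5.
Augment Hall→Lobby→StairA→Exit: bottleneck 3, flow now 8.
No augmenting path remains; maximum flow = 8.
Cut capacity 8 equals the max flow, so it is a minimum cut.

Yes — it is a minimum cut (capacity 8).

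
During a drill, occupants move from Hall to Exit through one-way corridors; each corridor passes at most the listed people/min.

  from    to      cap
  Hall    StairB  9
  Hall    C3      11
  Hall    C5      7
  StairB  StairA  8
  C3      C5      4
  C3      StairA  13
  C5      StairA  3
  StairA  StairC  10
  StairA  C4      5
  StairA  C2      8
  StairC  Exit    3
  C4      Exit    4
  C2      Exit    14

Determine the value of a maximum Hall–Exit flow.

Augment Hall→StairB→StairA→StairC→Exit: bottleneck 3, flow now 3.
Augment Hall→StairB→StairA→C4→Exit: bottleneck 4, flow now 7.
Augment Hall→StairB→StairA→C2→Exit: bottleneck 1, flow now 8.
Augment Hall→C3→StairA→C2→Exit: bottleneck 7, flow now 15.
No augmenting path remains; maximum flow = 15.
In the residual graph, reachable from Hall: {Hall, StairB, C3, C5, StairA, StairC, C4}.
Min-cut edges: StairA→C2 (8), StairC→Exit (3), C4→Exit (4); capacity 8 + 3 + 4 = 15.
This cut is saturated, so no flow can exceed 15.

15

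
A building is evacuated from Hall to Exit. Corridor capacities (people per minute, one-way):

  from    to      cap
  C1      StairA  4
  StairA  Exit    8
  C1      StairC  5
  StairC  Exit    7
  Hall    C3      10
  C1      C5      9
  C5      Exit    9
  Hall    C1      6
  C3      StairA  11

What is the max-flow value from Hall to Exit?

Augment Hall→C3→StairA→Exit: bottleneck 8, flow now 8.
Augment Hall→C1→StairC→Exit: bottleneck 5, flow now 13.
Augment Hall→C1→C5→Exit: bottleneck 1, flow now 14.
No augmenting path remains; maximum flow = 14.
In the residual graph, reachable from Hall: {Hall, C3, StairA}.
Min-cut edges: Hall→C1 (6), StairA→Exit (8); capacity 6 + 8 = 14.
This cut is saturated, so no flow can exceed 14.

14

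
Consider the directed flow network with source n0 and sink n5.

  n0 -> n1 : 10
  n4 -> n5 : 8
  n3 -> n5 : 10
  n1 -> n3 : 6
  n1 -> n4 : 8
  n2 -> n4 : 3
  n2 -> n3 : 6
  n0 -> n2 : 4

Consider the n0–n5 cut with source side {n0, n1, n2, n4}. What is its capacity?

20

Edges leaving {n0, n1, n2, n4}: n1→n3 (6), n2→n3 (6), n4→n5 (8).
Cut capacity = 6 + 6 + 8 = 20.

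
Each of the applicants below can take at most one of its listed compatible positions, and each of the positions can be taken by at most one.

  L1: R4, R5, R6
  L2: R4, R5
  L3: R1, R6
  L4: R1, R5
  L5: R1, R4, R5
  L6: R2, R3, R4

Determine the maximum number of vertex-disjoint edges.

5

Unit-capacity flow: source→left, listed edges, right→sink; max matching = max flow.
Augmenting path L1→R4 (+1); matched 1.
Augmenting path L2→R5 (+1); matched 2.
Augmenting path L3→R1 (+1); matched 3.
Augmenting path L6→R2 (+1); matched 4.
Augmenting path L4→R1→L3→R6 (+1); matched 5.
No augmenting path remains; maximum matching = 5.
König certificate: {L6, R1, R4, R5, R6} is a vertex cover of size 5 (every listed pair touches it), so no matching can be larger.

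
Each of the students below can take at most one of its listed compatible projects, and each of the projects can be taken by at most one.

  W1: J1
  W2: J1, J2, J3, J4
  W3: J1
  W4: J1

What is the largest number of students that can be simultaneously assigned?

2

Unit-capacity flow: source→left, listed edges, right→sink; max matching = max flow.
Augmenting path W1→J1 (+1); matched 1.
Augmenting path W2→J2 (+1); matched 2.
No augmenting path remains; maximum matching = 2.
König certificate: {W2, J1} is a vertex cover of size 2 (every listed pair touches it), so no matching can be larger.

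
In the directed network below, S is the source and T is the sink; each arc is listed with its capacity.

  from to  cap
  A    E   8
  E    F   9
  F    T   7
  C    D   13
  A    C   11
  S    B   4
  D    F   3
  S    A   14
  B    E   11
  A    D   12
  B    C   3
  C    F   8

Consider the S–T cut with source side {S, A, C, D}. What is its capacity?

23

Edges leaving {S, A, C, D}: S→B (4), A→E (8), C→F (8), D→F (3).
Cut capacity = 4 + 8 + 8 + 3 = 23.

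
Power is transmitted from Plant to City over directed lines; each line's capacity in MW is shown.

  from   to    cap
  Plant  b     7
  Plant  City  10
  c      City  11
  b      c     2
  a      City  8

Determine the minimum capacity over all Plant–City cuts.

12

Augment Plant→City: bottleneck 10, flow now 10.
Augment Plant→b→c→City: bottleneck 2, flow now 12.
No augmenting path remains; maximum flow = 12.
By max-flow min-cut, the minimum cut capacity equals the max flow.
In the residual graph, reachable from Plant: {Plant, b}.
Min-cut edges: Plant→City (10), b→c (2); capacity 10 + 2 = 12.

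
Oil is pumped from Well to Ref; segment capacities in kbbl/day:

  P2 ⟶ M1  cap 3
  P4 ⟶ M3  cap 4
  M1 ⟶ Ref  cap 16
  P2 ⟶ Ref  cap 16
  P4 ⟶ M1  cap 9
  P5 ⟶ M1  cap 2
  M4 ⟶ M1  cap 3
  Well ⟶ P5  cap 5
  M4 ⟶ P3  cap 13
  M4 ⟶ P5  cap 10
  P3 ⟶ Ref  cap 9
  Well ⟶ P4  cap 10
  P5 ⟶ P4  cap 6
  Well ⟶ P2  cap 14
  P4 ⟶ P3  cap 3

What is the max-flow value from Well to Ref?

Augment Well→P2→Ref: bottleneck 14, flow now 14.
Augment Well→P5→M1→Ref: bottleneck 2, flow now 16.
Augment Well→P4→M1→Ref: bottleneck 9, flow now 25.
Augment Well→P4→P3→Ref: bottleneck 1, flow now 26.
Augment Well→P5→P4→P3→Ref: bottleneck 2, flow now 28.
No augmenting path remains; maximum flow = 28.
In the residual graph, reachable from Well: {Well, P5, P4, M3}.
Min-cut edges: Well→P2 (14), P5→M1 (2), P4→M1 (9), P4→P3 (3); capacity 14 + 2 + 9 + 3 = 28.
This cut is saturated, so no flow can exceed 28.

28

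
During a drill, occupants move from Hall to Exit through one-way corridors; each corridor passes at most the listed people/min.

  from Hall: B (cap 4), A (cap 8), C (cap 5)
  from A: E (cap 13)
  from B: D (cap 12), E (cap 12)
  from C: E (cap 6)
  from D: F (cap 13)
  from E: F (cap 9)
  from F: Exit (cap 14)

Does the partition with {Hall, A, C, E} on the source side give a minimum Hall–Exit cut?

Given cut capacity: 4 + 9 = 13.
Augment Hall→A→E→F→Exit: bottleneck 8, flow now 8.
Augment Hall→B→D→F→Exit: bottleneck 4, flow now 12.
Augment Hall→C→E→F→Exit: bottleneck 1, flow now 13.
No augmenting path remains; maximum flow = 13.
Cut capacity 13 equals the max flow, so it is a minimum cut.

Yes — it is a minimum cut (capacity 13).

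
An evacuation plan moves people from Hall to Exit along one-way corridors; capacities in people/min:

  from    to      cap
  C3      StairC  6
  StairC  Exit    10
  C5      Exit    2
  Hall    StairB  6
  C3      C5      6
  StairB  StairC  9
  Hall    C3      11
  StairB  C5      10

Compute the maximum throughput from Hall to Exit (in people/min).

Augment Hall→C3→StairC→Exit: bottleneck 6, flow now 6.
Augment Hall→C3→C5→Exit: bottleneck 2, flow now 8.
Augment Hall→StairB→StairC→Exit: bottleneck 4, flow now 12.
No augmenting path remains; maximum flow = 12.
In the residual graph, reachable from Hall: {Hall, C3, StairB, StairC, C5}.
Min-cut edges: StairC→Exit (10), C5→Exit (2); capacity 10 + 2 = 12.
This cut is saturated, so no flow can exceed 12.

12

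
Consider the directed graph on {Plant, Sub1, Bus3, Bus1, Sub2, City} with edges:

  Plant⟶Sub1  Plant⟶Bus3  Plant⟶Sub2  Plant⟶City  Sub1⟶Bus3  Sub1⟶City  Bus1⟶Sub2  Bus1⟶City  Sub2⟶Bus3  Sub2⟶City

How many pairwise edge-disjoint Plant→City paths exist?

3

Assign every edge capacity 1; by Menger, the answer equals the max flow.
Path Plant→City (+1); total 1.
Path Plant→Sub1→City (+1); total 2.
Path Plant→Sub2→City (+1); total 3.
No residual Plant→City path; max flow = 3.
Certifying cut of size 3: {Plant→City, Plant→Sub1, Plant→Sub2}.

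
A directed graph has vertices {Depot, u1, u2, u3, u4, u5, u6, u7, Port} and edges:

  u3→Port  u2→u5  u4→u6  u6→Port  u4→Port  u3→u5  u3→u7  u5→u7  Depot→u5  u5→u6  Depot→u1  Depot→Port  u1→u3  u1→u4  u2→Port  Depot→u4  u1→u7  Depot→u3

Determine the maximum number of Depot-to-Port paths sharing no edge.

4

Assign every edge capacity 1; by Menger, the answer equals the max flow.
Path Depot→Port (+1); total 1.
Path Depot→u3→Port (+1); total 2.
Path Depot→u4→Port (+1); total 3.
Path Depot→u5→u6→Port (+1); total 4.
No residual Depot→Port path; max flow = 4.
Certifying cut of size 4: {Depot→Port, u3→Port, u4→Port, u6→Port}.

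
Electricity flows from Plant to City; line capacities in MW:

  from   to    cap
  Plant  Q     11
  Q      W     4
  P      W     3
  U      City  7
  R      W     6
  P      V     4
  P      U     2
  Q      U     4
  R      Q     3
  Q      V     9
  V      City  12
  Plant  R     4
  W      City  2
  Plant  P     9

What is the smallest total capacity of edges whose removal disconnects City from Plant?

Augment Plant→P→U→City: bottleneck 2, flow now 2.
Augment Plant→P→V→City: bottleneck 4, flow now 6.
Augment Plant→P→W→City: bottleneck 2, flow now 8.
Augment Plant→Q→U→City: bottleneck 4, flow now 12.
Augment Plant→Q→V→City: bottleneck 7, flow now 19.
Augment Plant→R→Q→V→City: bottleneck 1, flow now 20.
No augmenting path remains; maximum flow = 20.
By max-flow min-cut, the minimum cut capacity equals the max flow.
In the residual graph, reachable from Plant: {Plant, P, Q, R, V, W}.
Min-cut edges: P→U (2), Q→U (4), V→City (12), W→City (2); capacity 2 + 4 + 12 + 2 = 20.

20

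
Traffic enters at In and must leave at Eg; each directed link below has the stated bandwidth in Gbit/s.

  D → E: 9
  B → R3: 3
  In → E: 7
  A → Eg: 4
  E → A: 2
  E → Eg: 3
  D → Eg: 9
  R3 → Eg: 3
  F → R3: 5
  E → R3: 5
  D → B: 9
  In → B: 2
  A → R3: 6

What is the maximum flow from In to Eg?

8

Augment In→E→Eg: bottleneck 3, flow now 3.
Augment In→B→R3→Eg: bottleneck 2, flow now 5.
Augment In→E→A→Eg: bottleneck 2, flow now 7.
Augment In→E→R3→Eg: bottleneck 1, flow now 8.
No augmenting path remains; maximum flow = 8.
In the residual graph, reachable from In: {In, B, E, R3}.
Min-cut edges: E→A (2), E→Eg (3), R3→Eg (3); capacity 2 + 3 + 3 = 8.
This cut is saturated, so no flow can exceed 8.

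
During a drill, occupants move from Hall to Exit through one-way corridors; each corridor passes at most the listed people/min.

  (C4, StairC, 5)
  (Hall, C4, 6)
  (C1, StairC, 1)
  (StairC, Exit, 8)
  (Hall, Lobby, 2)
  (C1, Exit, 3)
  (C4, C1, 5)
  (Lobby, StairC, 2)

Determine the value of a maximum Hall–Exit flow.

Augment Hall→C4→C1→Exit: bottleneck 3, flow now 3.
Augment Hall→C4→StairC→Exit: bottleneck 3, flow now 6.
Augment Hall→Lobby→StairC→Exit: bottleneck 2, flow now 8.
No augmenting path remains; maximum flow = 8.
In the residual graph, reachable from Hall: {Hall}.
Min-cut edges: Hall→C4 (6), Hall→Lobby (2); capacity 6 + 2 = 8.
This cut is saturated, so no flow can exceed 8.

8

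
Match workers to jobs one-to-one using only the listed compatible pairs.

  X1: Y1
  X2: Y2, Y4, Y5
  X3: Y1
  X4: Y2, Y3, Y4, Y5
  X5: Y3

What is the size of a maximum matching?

Unit-capacity flow: source→left, listed edges, right→sink; max matching = max flow.
Augmenting path X1→Y1 (+1); matched 1.
Augmenting path X2→Y2 (+1); matched 2.
Augmenting path X4→Y3 (+1); matched 3.
Augmenting path X5→Y3→X4→Y4 (+1); matched 4.
No augmenting path remains; maximum matching = 4.
König certificate: {X2, X4, X5, Y1} is a vertex cover of size 4 (every listed pair touches it), so no matching can be larger.

4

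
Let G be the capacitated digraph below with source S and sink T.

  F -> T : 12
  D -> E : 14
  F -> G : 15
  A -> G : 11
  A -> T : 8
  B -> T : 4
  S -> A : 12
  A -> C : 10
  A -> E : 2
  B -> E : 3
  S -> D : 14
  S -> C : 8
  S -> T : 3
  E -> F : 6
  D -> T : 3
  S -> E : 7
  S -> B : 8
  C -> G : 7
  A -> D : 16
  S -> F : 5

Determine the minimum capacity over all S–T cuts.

Augment S→T: bottleneck 3, flow now 3.
Augment S→A→T: bottleneck 8, flow now 11.
Augment S→B→T: bottleneck 4, flow now 15.
Augment S→D→T: bottleneck 3, flow now 18.
Augment S→F→T: bottleneck 5, flow now 23.
Augment S→E→F→T: bottleneck 6, flow now 29.
No augmenting path remains; maximum flow = 29.
By max-flow min-cut, the minimum cut capacity equals the max flow.
In the residual graph, reachable from S: {S, A, B, C, D, E, G}.
Min-cut edges: S→F (5), S→T (3), A→T (8), B→T (4), D→T (3), E→F (6); capacity 5 + 3 + 8 + 4 + 3 + 6 = 29.

29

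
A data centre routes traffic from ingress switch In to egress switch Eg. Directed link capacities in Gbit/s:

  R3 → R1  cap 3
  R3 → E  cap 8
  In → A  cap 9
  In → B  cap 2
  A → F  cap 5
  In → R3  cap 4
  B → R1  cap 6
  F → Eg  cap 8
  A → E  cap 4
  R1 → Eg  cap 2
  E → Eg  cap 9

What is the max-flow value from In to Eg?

Augment In→R3→R1→Eg: bottleneck 2, flow now 2.
Augment In→R3→E→Eg: bottleneck 2, flow now 4.
Augment In→A→F→Eg: bottleneck 5, flow now 9.
Augment In→A→E→Eg: bottleneck 4, flow now 13.
Augment In→B→R1→R3→E→Eg: bottleneck 2, flow now 15. (uses reverse residual edge)
No augmenting path remains; maximum flow = 15.
In the residual graph, reachable from In: {In}.
Min-cut edges: In→R3 (4), In→A (9), In→B (2); capacity 4 + 9 + 2 = 15.
This cut is saturated, so no flow can exceed 15.

15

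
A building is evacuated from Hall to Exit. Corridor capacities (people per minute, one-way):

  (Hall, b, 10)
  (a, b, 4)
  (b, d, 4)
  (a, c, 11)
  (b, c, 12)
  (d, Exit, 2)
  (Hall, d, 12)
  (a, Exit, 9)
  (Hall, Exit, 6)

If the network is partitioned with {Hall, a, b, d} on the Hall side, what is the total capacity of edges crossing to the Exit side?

Edges leaving {Hall, a, b, d}: Hall→Exit (6), a→c (11), a→Exit (9), b→c (12), d→Exit (2).
Cut capacity = 6 + 11 + 9 + 12 + 2 = 40.

40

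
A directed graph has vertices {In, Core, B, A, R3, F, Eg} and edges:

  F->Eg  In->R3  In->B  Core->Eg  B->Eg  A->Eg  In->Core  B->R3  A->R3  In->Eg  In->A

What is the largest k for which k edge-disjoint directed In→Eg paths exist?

4

Assign every edge capacity 1; by Menger, the answer equals the max flow.
Path In→Eg (+1); total 1.
Path In→Core→Eg (+1); total 2.
Path In→B→Eg (+1); total 3.
Path In→A→Eg (+1); total 4.
No residual In→Eg path; max flow = 4.
Certifying cut of size 4: {In→A, In→B, In→Core, In→Eg}.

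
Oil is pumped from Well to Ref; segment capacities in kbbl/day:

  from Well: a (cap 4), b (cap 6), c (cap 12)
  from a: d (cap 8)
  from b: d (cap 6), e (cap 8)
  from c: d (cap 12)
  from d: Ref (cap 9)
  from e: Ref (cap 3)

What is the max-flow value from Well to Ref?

Augment Well→a→d→Ref: bottleneck 4, flow now 4.
Augment Well→b→d→Ref: bottleneck 5, flow now 9.
Augment Well→b→e→Ref: bottleneck 1, flow now 10.
Augment Well→c→d→b→e→Ref: bottleneck 2, flow now 12. (uses reverse residual edge)
No augmenting path remains; maximum flow = 12.
In the residual graph, reachable from Well: {Well, a, b, c, d, e}.
Min-cut edges: d→Ref (9), e→Ref (3); capacity 9 + 3 = 12.
This cut is saturated, so no flow can exceed 12.

12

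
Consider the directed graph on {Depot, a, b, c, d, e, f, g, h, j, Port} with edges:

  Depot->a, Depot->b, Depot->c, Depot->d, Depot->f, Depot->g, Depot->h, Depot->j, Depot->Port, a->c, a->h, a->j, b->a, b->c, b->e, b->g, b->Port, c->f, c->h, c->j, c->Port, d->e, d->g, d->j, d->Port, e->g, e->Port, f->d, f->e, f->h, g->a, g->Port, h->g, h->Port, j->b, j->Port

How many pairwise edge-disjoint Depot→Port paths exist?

8

Assign every edge capacity 1; by Menger, the answer equals the max flow.
Path Depot→Port (+1); total 1.
Path Depot→b→Port (+1); total 2.
Path Depot→c→Port (+1); total 3.
Path Depot→d→Port (+1); total 4.
Path Depot→g→Port (+1); total 5.
Path Depot→h→Port (+1); total 6.
Path Depot→j→Port (+1); total 7.
Path Depot→f→e→Port (+1); total 8.
No residual Depot→Port path; max flow = 8.
Certifying cut of size 8: {Depot→Port, b→Port, c→Port, d→Port, e→Port, g→Port, h→Port, j→Port}.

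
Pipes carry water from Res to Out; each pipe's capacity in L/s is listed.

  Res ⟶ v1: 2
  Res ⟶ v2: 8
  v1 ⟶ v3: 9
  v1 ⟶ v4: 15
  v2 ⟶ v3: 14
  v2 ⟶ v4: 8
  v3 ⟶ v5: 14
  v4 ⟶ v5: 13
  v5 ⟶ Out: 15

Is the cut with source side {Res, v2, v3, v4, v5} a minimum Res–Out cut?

Given cut capacity: 2 + 15 = 17.
Augment Res→v1→v3→v5→Out: bottleneck 2, flow now 2.
Augment Res→v2→v3→v5→Out: bottleneck 8, flow now 10.
No augmenting path remains; maximum flow = 10.
In the residual graph, reachable from Res: {Res}.
Min-cut edges: Res→v1 (2), Res→v2 (8); capacity 2 + 8 = 10.
Cut capacity 17 exceeds the max flow 10, so it is not minimum.

No — its capacity is 17, but the minimum cut has capacity 10.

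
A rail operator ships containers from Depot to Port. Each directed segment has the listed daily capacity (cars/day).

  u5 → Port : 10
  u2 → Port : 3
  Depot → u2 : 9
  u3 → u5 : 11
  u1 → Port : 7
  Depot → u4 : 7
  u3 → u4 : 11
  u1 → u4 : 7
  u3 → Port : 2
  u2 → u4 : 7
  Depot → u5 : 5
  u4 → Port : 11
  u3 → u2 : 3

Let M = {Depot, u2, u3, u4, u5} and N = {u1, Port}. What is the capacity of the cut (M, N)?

Edges leaving {Depot, u2, u3, u4, u5}: u2→Port (3), u3→Port (2), u4→Port (11), u5→Port (10).
Cut capacity = 3 + 2 + 11 + 10 = 26.

26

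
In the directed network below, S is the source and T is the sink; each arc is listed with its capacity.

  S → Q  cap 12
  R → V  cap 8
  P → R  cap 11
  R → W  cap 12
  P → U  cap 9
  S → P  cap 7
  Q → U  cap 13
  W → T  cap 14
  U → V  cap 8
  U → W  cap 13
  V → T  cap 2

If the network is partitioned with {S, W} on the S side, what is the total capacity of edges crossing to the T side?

Edges leaving {S, W}: S→P (7), S→Q (12), W→T (14).
Cut capacity = 7 + 12 + 14 = 33.

33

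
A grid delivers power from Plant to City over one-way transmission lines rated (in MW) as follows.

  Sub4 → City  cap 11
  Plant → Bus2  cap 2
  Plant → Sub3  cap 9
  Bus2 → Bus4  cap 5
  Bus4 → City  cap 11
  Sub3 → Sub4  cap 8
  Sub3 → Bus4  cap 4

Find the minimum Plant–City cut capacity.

11

Augment Plant→Sub3→Sub4→City: bottleneck 8, flow now 8.
Augment Plant→Sub3→Bus4→City: bottleneck 1, flow now 9.
Augment Plant→Bus2→Bus4→City: bottleneck 2, flow now 11.
No augmenting path remains; maximum flow = 11.
By max-flow min-cut, the minimum cut capacity equals the max flow.
In the residual graph, reachable from Plant: {Plant}.
Min-cut edges: Plant→Sub3 (9), Plant→Bus2 (2); capacity 9 + 2 = 11.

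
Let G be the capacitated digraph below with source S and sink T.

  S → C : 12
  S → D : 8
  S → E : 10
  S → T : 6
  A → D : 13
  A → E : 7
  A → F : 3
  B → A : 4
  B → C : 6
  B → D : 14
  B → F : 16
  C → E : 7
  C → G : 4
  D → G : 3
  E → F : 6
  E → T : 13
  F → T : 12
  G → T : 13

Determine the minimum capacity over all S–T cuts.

Augment S→T: bottleneck 6, flow now 6.
Augment S→E→T: bottleneck 10, flow now 16.
Augment S→C→E→T: bottleneck 3, flow now 19.
Augment S→C→G→T: bottleneck 4, flow now 23.
Augment S→D→G→T: bottleneck 3, flow now 26.
Augment S→C→E→F→T: bottleneck 4, flow now 30.
No augmenting path remains; maximum flow = 30.
By max-flow min-cut, the minimum cut capacity equals the max flow.
In the residual graph, reachable from S: {S, C, D}.
Min-cut edges: S→E (10), S→T (6), C→E (7), C→G (4), D→G (3); capacity 10 + 6 + 7 + 4 + 3 = 30.

30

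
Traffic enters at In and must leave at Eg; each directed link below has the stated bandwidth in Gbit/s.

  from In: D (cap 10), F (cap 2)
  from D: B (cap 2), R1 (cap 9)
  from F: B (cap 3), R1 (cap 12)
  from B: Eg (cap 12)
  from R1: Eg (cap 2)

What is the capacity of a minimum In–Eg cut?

6

Augment In→D→B→Eg: bottleneck 2, flow now 2.
Augment In→D→R1→Eg: bottleneck 2, flow now 4.
Augment In→F→B→Eg: bottleneck 2, flow now 6.
No augmenting path remains; maximum flow = 6.
By max-flow min-cut, the minimum cut capacity equals the max flow.
In the residual graph, reachable from In: {In, D, R1}.
Min-cut edges: In→F (2), D→B (2), R1→Eg (2); capacity 2 + 2 + 2 = 6.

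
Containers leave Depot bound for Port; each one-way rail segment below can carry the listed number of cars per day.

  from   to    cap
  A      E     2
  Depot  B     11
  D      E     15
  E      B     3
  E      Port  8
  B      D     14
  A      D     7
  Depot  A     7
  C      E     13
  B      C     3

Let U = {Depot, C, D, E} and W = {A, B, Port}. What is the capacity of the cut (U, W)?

29

Edges leaving {Depot, C, D, E}: Depot→A (7), Depot→B (11), E→B (3), E→Port (8).
Cut capacity = 7 + 11 + 3 + 8 = 29.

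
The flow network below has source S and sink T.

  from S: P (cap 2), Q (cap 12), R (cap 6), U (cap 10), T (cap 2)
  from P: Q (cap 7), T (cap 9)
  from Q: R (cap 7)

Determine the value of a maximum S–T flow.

Augment S→T: bottleneck 2, flow now 2.
Augment S→P→T: bottleneck 2, flow now 4.
No augmenting path remains; maximum flow = 4.
In the residual graph, reachable from S: {S, Q, R, U}.
Min-cut edges: S→P (2), S→T (2); capacity 2 + 2 = 4.
This cut is saturated, so no flow can exceed 4.

4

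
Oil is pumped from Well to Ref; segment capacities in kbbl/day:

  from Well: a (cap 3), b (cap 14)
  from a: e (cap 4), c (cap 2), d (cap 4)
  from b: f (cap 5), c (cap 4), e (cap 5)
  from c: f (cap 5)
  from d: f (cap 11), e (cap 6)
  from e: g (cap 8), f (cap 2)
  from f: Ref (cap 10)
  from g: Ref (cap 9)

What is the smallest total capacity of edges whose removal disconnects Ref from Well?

17

Augment Well→b→f→Ref: bottleneck 5, flow now 5.
Augment Well→a→c→f→Ref: bottleneck 2, flow now 7.
Augment Well→a→d→f→Ref: bottleneck 1, flow now 8.
Augment Well→b→c→f→Ref: bottleneck 2, flow now 10.
Augment Well→b→e→g→Ref: bottleneck 5, flow now 15.
Augment Well→b→c→a→e→g→Ref: bottleneck 2, flow now 17. (uses reverse residual edge)
No augmenting path remains; maximum flow = 17.
By max-flow min-cut, the minimum cut capacity equals the max flow.
In the residual graph, reachable from Well: {Well}.
Min-cut edges: Well→a (3), Well→b (14); capacity 3 + 14 = 17.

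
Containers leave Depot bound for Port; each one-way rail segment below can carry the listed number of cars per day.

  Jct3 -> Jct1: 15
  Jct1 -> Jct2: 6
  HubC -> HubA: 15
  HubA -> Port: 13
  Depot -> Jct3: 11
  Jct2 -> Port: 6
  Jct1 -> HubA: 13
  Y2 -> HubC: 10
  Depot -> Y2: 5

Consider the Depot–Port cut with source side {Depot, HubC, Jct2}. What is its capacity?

37

Edges leaving {Depot, HubC, Jct2}: Depot→Y2 (5), Depot→Jct3 (11), HubC→HubA (15), Jct2→Port (6).
Cut capacity = 5 + 11 + 15 + 6 = 37.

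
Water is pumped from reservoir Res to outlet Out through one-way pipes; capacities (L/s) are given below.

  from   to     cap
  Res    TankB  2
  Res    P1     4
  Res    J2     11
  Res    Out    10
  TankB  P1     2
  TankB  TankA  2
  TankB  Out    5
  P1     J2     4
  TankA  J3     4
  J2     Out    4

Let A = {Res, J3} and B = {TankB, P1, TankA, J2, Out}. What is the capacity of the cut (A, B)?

27

Edges leaving {Res, J3}: Res→TankB (2), Res→P1 (4), Res→J2 (11), Res→Out (10).
Cut capacity = 2 + 4 + 11 + 10 = 27.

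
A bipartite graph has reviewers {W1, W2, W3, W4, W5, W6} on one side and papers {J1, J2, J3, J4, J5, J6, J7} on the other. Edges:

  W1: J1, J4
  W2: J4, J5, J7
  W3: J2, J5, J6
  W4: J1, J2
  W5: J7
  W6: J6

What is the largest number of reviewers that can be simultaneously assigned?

6

Unit-capacity flow: source→left, listed edges, right→sink; max matching = max flow.
Augmenting path W1→J1 (+1); matched 1.
Augmenting path W2→J4 (+1); matched 2.
Augmenting path W3→J2 (+1); matched 3.
Augmenting path W5→J7 (+1); matched 4.
Augmenting path W6→J6 (+1); matched 5.
Augmenting path W4→J2→W3→J5 (+1); matched 6.
No augmenting path remains; maximum matching = 6.
König certificate: {W1, W2, W3, W4, W5, W6} is a vertex cover of size 6 (every listed pair touches it), so no matching can be larger.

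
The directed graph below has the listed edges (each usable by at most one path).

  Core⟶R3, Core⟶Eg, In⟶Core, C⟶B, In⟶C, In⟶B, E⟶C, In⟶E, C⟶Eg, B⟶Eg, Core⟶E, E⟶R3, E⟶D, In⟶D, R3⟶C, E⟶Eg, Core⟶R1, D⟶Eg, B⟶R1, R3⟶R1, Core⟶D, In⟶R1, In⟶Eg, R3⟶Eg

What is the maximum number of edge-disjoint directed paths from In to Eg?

6

Assign every edge capacity 1; by Menger, the answer equals the max flow.
Path In→Eg (+1); total 1.
Path In→Core→Eg (+1); total 2.
Path In→B→Eg (+1); total 3.
Path In→E→Eg (+1); total 4.
Path In→C→Eg (+1); total 5.
Path In→D→Eg (+1); total 6.
No residual In→Eg path; max flow = 6.
Certifying cut of size 6: {In→B, In→C, In→Core, In→D, In→E, In→Eg}.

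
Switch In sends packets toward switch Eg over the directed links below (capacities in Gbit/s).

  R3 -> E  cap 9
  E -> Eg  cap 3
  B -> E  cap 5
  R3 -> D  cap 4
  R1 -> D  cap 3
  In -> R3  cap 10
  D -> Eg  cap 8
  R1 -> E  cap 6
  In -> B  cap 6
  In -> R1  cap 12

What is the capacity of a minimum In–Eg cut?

Augment In→R3→D→Eg: bottleneck 4, flow now 4.
Augment In→R3→E→Eg: bottleneck 3, flow now 7.
Augment In→R1→D→Eg: bottleneck 3, flow now 10.
No augmenting path remains; maximum flow = 10.
By max-flow min-cut, the minimum cut capacity equals the max flow.
In the residual graph, reachable from In: {In, R3, B, R1, E}.
Min-cut edges: R3→D (4), R1→D (3), E→Eg (3); capacity 4 + 3 + 3 = 10.

10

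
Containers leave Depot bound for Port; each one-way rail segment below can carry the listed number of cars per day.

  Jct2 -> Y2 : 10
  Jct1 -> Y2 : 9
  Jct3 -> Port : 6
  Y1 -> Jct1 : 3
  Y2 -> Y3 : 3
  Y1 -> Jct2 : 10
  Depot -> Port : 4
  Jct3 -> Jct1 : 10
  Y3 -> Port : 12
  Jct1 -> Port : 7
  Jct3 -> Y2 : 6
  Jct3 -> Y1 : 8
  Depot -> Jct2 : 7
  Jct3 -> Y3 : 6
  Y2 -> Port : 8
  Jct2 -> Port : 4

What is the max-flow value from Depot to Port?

Augment Depot→Port: bottleneck 4, flow now 4.
Augment Depot→Jct2→Port: bottleneck 4, flow now 8.
Augment Depot→Jct2→Y2→Port: bottleneck 3, flow now 11.
No augmenting path remains; maximum flow = 11.
In the residual graph, reachable from Depot: {Depot}.
Min-cut edges: Depot→Jct2 (7), Depot→Port (4); capacity 7 + 4 = 11.
This cut is saturated, so no flow can exceed 11.

11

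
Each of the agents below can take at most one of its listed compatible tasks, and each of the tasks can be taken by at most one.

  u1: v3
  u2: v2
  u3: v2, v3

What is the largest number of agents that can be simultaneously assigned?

Unit-capacity flow: source→left, listed edges, right→sink; max matching = max flow.
Augmenting path u1→v3 (+1); matched 1.
Augmenting path u2→v2 (+1); matched 2.
No augmenting path remains; maximum matching = 2.
König certificate: {v2, v3} is a vertex cover of size 2 (every listed pair touches it), so no matching can be larger.

2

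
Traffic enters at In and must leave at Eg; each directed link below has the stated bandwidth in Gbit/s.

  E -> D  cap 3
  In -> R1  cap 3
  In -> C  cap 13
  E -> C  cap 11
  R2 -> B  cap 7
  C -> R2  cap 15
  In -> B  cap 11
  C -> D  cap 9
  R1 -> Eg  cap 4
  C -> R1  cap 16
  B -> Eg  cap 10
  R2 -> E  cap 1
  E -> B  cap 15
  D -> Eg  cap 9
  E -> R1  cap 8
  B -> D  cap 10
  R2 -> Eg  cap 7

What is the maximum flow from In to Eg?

Augment In→R1→Eg: bottleneck 3, flow now 3.
Augment In→B→Eg: bottleneck 10, flow now 13.
Augment In→C→R2→Eg: bottleneck 7, flow now 20.
Augment In→C→R1→Eg: bottleneck 1, flow now 21.
Augment In→C→D→Eg: bottleneck 5, flow now 26.
Augment In→B→D→Eg: bottleneck 1, flow now 27.
No augmenting path remains; maximum flow = 27.
In the residual graph, reachable from In: {In}.
Min-cut edges: In→C (13), In→R1 (3), In→B (11); capacity 13 + 3 + 11 = 27.
This cut is saturated, so no flow can exceed 27.

27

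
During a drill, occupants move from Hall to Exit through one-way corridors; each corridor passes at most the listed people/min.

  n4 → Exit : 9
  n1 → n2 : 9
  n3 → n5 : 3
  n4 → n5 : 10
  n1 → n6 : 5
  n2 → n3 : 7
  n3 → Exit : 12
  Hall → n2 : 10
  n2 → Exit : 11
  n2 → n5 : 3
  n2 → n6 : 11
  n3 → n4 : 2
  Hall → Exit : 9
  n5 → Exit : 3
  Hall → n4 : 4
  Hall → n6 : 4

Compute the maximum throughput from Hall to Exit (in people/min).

Augment Hall→Exit: bottleneck 9, flow now 9.
Augment Hall→n2→Exit: bottleneck 10, flow now 19.
Augment Hall→n4→Exit: bottleneck 4, flow now 23.
No augmenting path remains; maximum flow = 23.
In the residual graph, reachable from Hall: {Hall, n6}.
Min-cut edges: Hall→n2 (10), Hall→n4 (4), Hall→Exit (9); capacity 10 + 4 + 9 = 23.
This cut is saturated, so no flow can exceed 23.

23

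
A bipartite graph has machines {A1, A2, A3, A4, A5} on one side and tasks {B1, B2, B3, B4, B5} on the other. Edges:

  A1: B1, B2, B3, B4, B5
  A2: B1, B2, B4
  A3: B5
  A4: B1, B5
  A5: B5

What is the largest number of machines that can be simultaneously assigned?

4

Unit-capacity flow: source→left, listed edges, right→sink; max matching = max flow.
Augmenting path A1→B1 (+1); matched 1.
Augmenting path A2→B2 (+1); matched 2.
Augmenting path A3→B5 (+1); matched 3.
Augmenting path A4→B1→A1→B3 (+1); matched 4.
No augmenting path remains; maximum matching = 4.
König certificate: {A1, A2, A4, B5} is a vertex cover of size 4 (every listed pair touches it), so no matching can be larger.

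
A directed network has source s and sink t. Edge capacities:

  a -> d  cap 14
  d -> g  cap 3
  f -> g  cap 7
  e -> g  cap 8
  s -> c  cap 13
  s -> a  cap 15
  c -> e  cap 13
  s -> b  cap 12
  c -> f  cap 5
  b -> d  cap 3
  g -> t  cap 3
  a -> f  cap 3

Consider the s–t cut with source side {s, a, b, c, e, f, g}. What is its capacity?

Edges leaving {s, a, b, c, e, f, g}: a→d (14), b→d (3), g→t (3).
Cut capacity = 14 + 3 + 3 = 20.

20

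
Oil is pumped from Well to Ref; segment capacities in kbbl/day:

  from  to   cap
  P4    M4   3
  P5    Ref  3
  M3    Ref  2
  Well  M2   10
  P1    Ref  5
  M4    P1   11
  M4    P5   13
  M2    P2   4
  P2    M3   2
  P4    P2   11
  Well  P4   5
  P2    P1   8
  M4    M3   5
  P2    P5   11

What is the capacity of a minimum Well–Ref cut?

Augment Well→P4→M4→P1→Ref: bottleneck 3, flow now 3.
Augment Well→P4→P2→P1→Ref: bottleneck 2, flow now 5.
Augment Well→M2→P2→M3→Ref: bottleneck 2, flow now 7.
Augment Well→M2→P2→P5→Ref: bottleneck 2, flow now 9.
No augmenting path remains; maximum flow = 9.
By max-flow min-cut, the minimum cut capacity equals the max flow.
In the residual graph, reachable from Well: {Well, M2}.
Min-cut edges: Well→P4 (5), M2→P2 (4); capacity 5 + 4 = 9.

9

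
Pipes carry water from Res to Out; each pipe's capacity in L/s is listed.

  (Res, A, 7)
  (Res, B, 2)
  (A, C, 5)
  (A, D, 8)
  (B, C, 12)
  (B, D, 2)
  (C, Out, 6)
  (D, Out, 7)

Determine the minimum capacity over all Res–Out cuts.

9

Augment Res→A→C→Out: bottleneck 5, flow now 5.
Augment Res→A→D→Out: bottleneck 2, flow now 7.
Augment Res→B→C→Out: bottleneck 1, flow now 8.
Augment Res→B→D→Out: bottleneck 1, flow now 9.
No augmenting path remains; maximum flow = 9.
By max-flow min-cut, the minimum cut capacity equals the max flow.
In the residual graph, reachable from Res: {Res}.
Min-cut edges: Res→A (7), Res→B (2); capacity 7 + 2 = 9.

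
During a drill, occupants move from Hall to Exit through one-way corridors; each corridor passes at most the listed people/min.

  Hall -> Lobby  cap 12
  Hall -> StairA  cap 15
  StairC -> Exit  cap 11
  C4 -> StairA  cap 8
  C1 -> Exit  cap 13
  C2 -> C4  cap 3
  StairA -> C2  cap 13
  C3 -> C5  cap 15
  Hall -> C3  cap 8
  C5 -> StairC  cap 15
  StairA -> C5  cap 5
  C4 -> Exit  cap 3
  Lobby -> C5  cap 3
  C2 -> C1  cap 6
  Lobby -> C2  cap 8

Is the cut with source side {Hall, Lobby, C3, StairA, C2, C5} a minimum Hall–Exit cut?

Given cut capacity: 3 + 6 + 15 = 24.
Augment Hall→Lobby→C2→C4→Exit: bottleneck 3, flow now 3.
Augment Hall→Lobby→C2→C1→Exit: bottleneck 5, flow now 8.
Augment Hall→Lobby→C5→StairC→Exit: bottleneck 3, flow now 11.
Augment Hall→C3→C5→StairC→Exit: bottleneck 8, flow now 19.
Augment Hall→StairA→C2→C1→Exit: bottleneck 1, flow now 20.
No augmenting path remains; maximum flow = 20.
In the residual graph, reachable from Hall: {Hall, Lobby, C3, StairA, C2, C5, StairC}.
Min-cut edges: C2→C4 (3), C2→C1 (6), StairC→Exit (11); capacity 3 + 6 + 11 = 20.
Cut capacity 24 exceeds the max flow 20, so it is not minimum.

No — its capacity is 24, but the minimum cut has capacity 20.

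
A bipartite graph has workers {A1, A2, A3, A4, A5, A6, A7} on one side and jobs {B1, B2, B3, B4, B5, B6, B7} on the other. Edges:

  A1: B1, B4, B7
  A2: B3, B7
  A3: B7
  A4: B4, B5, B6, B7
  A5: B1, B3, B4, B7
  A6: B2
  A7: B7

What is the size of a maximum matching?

6

Unit-capacity flow: source→left, listed edges, right→sink; max matching = max flow.
Augmenting path A1→B1 (+1); matched 1.
Augmenting path A2→B3 (+1); matched 2.
Augmenting path A3→B7 (+1); matched 3.
Augmenting path A4→B4 (+1); matched 4.
Augmenting path A6→B2 (+1); matched 5.
Augmenting path A5→B4→A4→B5 (+1); matched 6.
No augmenting path remains; maximum matching = 6.
König certificate: {A1, A2, A4, A5, A6, B7} is a vertex cover of size 6 (every listed pair touches it), so no matching can be larger.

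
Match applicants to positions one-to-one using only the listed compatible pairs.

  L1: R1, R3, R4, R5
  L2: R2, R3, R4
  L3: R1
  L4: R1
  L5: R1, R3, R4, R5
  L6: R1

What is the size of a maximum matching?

Unit-capacity flow: source→left, listed edges, right→sink; max matching = max flow.
Augmenting path L1→R1 (+1); matched 1.
Augmenting path L2→R2 (+1); matched 2.
Augmenting path L5→R3 (+1); matched 3.
Augmenting path L3→R1→L1→R4 (+1); matched 4.
No augmenting path remains; maximum matching = 4.
König certificate: {L1, L2, L5, R1} is a vertex cover of size 4 (every listed pair touches it), so no matching can be larger.

4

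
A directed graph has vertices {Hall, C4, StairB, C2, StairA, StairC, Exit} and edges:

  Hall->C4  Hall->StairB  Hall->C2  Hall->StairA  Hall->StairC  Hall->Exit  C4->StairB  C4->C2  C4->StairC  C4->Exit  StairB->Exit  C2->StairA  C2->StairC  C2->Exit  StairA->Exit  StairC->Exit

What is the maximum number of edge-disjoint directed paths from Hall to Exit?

Assign every edge capacity 1; by Menger, the answer equals the max flow.
Path Hall→Exit (+1); total 1.
Path Hall→C4→Exit (+1); total 2.
Path Hall→StairB→Exit (+1); total 3.
Path Hall→C2→Exit (+1); total 4.
Path Hall→StairA→Exit (+1); total 5.
Path Hall→StairC→Exit (+1); total 6.
No residual Hall→Exit path; max flow = 6.
Certifying cut of size 6: {Hall→C2, Hall→C4, Hall→Exit, Hall→StairA, Hall→StairB, Hall→StairC}.

6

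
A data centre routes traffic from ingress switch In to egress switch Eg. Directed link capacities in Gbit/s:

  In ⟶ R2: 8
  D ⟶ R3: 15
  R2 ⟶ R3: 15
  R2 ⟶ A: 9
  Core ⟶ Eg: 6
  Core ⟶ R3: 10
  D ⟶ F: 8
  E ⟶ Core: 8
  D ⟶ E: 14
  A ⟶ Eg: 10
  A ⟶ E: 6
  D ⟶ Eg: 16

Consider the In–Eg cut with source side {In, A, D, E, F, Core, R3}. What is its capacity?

40

Edges leaving {In, A, D, E, F, Core, R3}: In→R2 (8), A→Eg (10), D→Eg (16), Core→Eg (6).
Cut capacity = 8 + 10 + 16 + 6 = 40.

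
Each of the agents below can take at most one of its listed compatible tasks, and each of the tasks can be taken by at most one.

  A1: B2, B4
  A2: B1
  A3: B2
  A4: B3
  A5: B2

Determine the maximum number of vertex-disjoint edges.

Unit-capacity flow: source→left, listed edges, right→sink; max matching = max flow.
Augmenting path A1→B2 (+1); matched 1.
Augmenting path A2→B1 (+1); matched 2.
Augmenting path A4→B3 (+1); matched 3.
Augmenting path A3→B2→A1→B4 (+1); matched 4.
No augmenting path remains; maximum matching = 4.
König certificate: {A1, A2, A4, B2} is a vertex cover of size 4 (every listed pair touches it), so no matching can be larger.

4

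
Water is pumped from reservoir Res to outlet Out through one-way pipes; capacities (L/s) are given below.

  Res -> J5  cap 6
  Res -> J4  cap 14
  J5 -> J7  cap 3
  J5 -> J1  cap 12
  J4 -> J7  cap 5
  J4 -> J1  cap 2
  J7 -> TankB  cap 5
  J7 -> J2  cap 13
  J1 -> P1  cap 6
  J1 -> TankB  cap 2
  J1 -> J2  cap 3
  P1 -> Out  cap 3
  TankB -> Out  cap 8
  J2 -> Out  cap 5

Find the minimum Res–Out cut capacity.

Augment Res→J5→J7→TankB→Out: bottleneck 3, flow now 3.
Augment Res→J5→J1→P1→Out: bottleneck 3, flow now 6.
Augment Res→J4→J7→TankB→Out: bottleneck 2, flow now 8.
Augment Res→J4→J7→J2→Out: bottleneck 3, flow now 11.
Augment Res→J4→J1→TankB→Out: bottleneck 2, flow now 13.
No augmenting path remains; maximum flow = 13.
By max-flow min-cut, the minimum cut capacity equals the max flow.
In the residual graph, reachable from Res: {Res, J4}.
Min-cut edges: Res→J5 (6), J4→J7 (5), J4→J1 (2); capacity 6 + 5 + 2 = 13.

13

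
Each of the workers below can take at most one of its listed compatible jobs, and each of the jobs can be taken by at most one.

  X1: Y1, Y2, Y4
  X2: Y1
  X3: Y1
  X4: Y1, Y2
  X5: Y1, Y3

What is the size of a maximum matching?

Unit-capacity flow: source→left, listed edges, right→sink; max matching = max flow.
Augmenting path X1→Y1 (+1); matched 1.
Augmenting path X4→Y2 (+1); matched 2.
Augmenting path X5→Y3 (+1); matched 3.
Augmenting path X2→Y1→X1→Y4 (+1); matched 4.
No augmenting path remains; maximum matching = 4.
König certificate: {X1, X4, X5, Y1} is a vertex cover of size 4 (every listed pair touches it), so no matching can be larger.

4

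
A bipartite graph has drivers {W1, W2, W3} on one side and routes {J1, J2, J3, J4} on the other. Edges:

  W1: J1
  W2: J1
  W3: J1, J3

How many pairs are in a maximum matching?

2

Unit-capacity flow: source→left, listed edges, right→sink; max matching = max flow.
Augmenting path W1→J1 (+1); matched 1.
Augmenting path W3→J3 (+1); matched 2.
No augmenting path remains; maximum matching = 2.
König certificate: {W3, J1} is a vertex cover of size 2 (every listed pair touches it), so no matching can be larger.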